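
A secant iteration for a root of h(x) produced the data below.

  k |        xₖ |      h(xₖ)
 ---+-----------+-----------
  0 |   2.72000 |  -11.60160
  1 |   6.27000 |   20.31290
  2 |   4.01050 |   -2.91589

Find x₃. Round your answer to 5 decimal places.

4.29413

x₃ = 4.01050 − (-2.91589)·(4.01050 − 6.27000) / (-2.91589 − 20.31290)
   = 4.01050 − (6.5884535)/(-23.2287900) = 4.2941331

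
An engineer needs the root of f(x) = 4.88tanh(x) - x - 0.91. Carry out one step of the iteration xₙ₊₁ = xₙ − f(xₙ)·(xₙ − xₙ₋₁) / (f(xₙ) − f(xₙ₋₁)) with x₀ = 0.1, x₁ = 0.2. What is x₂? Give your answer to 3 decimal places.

0.239

f(0.1) = -0.52362, f(0.2) = -0.14681
x₂ = 0.20000 − (-0.14681)·(0.20000 − 0.10000) / (-0.14681 − (-0.52362)) = 0.20000 − (-0.01468)/(0.37681) = 0.23896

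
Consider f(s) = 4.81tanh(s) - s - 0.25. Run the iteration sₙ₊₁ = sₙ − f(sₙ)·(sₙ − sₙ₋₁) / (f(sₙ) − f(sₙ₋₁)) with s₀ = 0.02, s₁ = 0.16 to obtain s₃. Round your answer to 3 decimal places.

f(0.02) = -0.17381, f(0.16) = 0.35310
s₂ = 0.16000 − 0.35310·(0.16000 − 0.02000) / (0.35310 − (-0.17381)) = 0.16000 − (0.04943)/(0.52691) = 0.06618
f(0.06618) = 0.00169
s₃ = 0.06618 − 0.00169·(0.06618 − 0.16000) / (0.00169 − 0.35310) = 0.06618 − (-0.00016)/(-0.35141) = 0.06573

0.066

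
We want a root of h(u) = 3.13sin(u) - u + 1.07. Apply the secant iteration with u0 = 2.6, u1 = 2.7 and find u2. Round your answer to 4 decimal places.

h(2.6) = 0.083519, h(2.7) = -0.292301
u2 = 2.700000 − (-0.292301)·(2.700000 − 2.600000) / (-0.292301 − 0.083519) = 2.700000 − (-0.029230)/(-0.375820) = 2.622223

2.6222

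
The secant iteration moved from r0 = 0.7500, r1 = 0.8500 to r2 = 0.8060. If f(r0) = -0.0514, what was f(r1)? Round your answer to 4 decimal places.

The secant line through (0.7500, -0.0514) and (0.8500, f(r1)) crosses zero at r2 = 0.8060.
So (0.7500, -0.0514), (0.8500, f(r1)), (0.8060, 0) are collinear:
f(r1) = -0.0514 · (0.8500 − 0.8060) / (0.7500 − 0.8060) = -0.0514 · (0.044000)/(-0.056000) = 0.040386

0.0404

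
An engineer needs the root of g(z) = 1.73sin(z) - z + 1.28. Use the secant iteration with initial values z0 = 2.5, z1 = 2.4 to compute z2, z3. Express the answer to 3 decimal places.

2.421, 2.421

g(2.5) = -0.18464, g(2.4) = 0.04855
z2 = 2.40000 − 0.04855·(2.40000 − 2.50000) / (0.04855 − (-0.18464)) = 2.40000 − (-0.00486)/(0.23319) = 2.42082
g(2.42082) = 0.00092
z3 = 2.42082 − 0.00092·(2.42082 − 2.40000) / (0.00092 − 0.04855) = 2.42082 − (0.00002)/(-0.04763) = 2.42122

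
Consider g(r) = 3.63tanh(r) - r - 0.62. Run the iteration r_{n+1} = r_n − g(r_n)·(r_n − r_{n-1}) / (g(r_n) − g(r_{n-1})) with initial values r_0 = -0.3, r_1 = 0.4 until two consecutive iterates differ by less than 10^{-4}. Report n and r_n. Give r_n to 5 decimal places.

g(-0.3) = -1.3774648, g(0.4) = 0.3592147
r_2 = 0.4000000 − 0.3592147·(0.7000000)/(1.7366795) = 0.2552120;  |Δ| = 0.1447880
g(0.2552120) = 0.0316046
r_3 = 0.2552120 − 0.0316046·(-0.1447880)/(-0.3276101) = 0.2412443;  |Δ| = 0.0139677
g(0.2412443) = -0.0021297
r_4 = 0.2412443 − (-0.0021297)·(-0.0139677)/(-0.0337343) = 0.2421261;  |Δ| = 0.0008818
g(0.2421261) = 0.0000095
r_5 = 0.2421261 − 0.0000095·(0.0008818)/(0.0021392) = 0.2421222;  |Δ| = 0.0000039
|r_5 − r_4| = 0.0000039 < 10^{-4}

n = 5, r_n = 0.24212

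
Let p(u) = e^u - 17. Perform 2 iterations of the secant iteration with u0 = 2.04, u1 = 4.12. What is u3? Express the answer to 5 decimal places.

p(2.04) = -9.3093908, p(4.12) = 44.5592423
u2 = 4.1200000 − 44.5592423·(4.1200000 − 2.0400000) / (44.5592423 − (-9.3093908)) = 4.1200000 − (92.6832239)/(53.8686331) = 2.3994584
p(2.3994584) = -5.9827921
u3 = 2.3994584 − (-5.9827921)·(2.3994584 − 4.1200000) / (-5.9827921 − 44.5592423) = 2.3994584 − (10.2936427)/(-50.5420344) = 2.6031234

2.60312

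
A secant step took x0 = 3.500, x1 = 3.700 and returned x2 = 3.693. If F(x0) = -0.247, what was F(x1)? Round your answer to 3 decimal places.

0.009

The secant line through (3.500, -0.247) and (3.700, F(x1)) crosses zero at x2 = 3.693.
So (3.500, -0.247), (3.700, F(x1)), (3.693, 0) are collinear:
F(x1) = -0.247 · (3.700 − 3.693) / (3.500 − 3.693) = -0.247 · (0.00700)/(-0.19300) = 0.00896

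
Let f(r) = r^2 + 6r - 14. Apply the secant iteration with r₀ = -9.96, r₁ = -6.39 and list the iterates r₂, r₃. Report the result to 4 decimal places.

f(-9.96) = 25.441600, f(-6.39) = -11.507900
r₂ = -6.390000 − (-11.507900)·(-6.390000 − (-9.960000)) / (-11.507900 − 25.441600) = -6.390000 − (-41.083203)/(-36.949500) = -7.501874
f(-7.501874) = -2.733127
r₃ = -7.501874 − (-2.733127)·(-7.501874 − (-6.390000)) / (-2.733127 − (-11.507900)) = -7.501874 − (3.038894)/(8.774773) = -7.848196

-7.5019, -7.8482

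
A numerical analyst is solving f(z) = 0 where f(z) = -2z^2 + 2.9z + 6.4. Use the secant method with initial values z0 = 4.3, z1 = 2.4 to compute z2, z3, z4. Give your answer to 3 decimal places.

f(4.3) = -18.11000, f(2.4) = 1.84000
z2 = 2.40000 − 1.84000·(2.40000 − 4.30000) / (1.84000 − (-18.11000)) = 2.40000 − (-3.49600)/(19.95000) = 2.57524
f(2.57524) = 0.60449
z3 = 2.57524 − 0.60449·(2.57524 − 2.40000) / (0.60449 − 1.84000) = 2.57524 − (0.10593)/(-1.23551) = 2.66098
f(2.66098) = -0.04475
z4 = 2.66098 − (-0.04475)·(2.66098 − 2.57524) / (-0.04475 − 0.60449) = 2.66098 − (-0.00384)/(-0.64924) = 2.65507

2.575, 2.661, 2.655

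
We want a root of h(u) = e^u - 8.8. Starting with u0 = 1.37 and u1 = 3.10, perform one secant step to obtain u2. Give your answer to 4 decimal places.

1.8308

h(1.37) = -4.864649, h(3.10) = 13.397951
u2 = 3.100000 − 13.397951·(3.100000 − 1.370000) / (13.397951 − (-4.864649)) = 3.100000 − (23.178456)/(18.262601) = 1.830824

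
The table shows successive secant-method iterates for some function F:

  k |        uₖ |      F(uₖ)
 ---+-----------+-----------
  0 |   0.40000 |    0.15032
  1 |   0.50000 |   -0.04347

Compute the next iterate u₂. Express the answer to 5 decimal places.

0.47757

u₂ = 0.50000 − (-0.04347)·(0.50000 − 0.40000) / (-0.04347 − 0.15032)
   = 0.50000 − (-0.0043470)/(-0.1937900) = 0.4775685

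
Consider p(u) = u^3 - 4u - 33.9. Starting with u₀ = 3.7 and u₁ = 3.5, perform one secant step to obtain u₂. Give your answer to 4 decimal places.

3.6440

p(3.7) = 1.953000, p(3.5) = -5.025000
u₂ = 3.500000 − (-5.025000)·(3.500000 − 3.700000) / (-5.025000 − 1.953000) = 3.500000 − (1.005000)/(-6.978000) = 3.644024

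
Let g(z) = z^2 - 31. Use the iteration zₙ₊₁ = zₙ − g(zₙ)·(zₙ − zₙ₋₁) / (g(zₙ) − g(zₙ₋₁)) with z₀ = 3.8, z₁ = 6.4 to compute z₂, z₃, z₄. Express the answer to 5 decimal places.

5.42353, 5.55761, 5.56790

g(3.8) = -16.5600000, g(6.4) = 9.9600000
z₂ = 6.4000000 − 9.9600000·(6.4000000 − 3.8000000) / (9.9600000 − (-16.5600000)) = 6.4000000 − (25.8960000)/(26.5200000) = 5.4235294
g(5.4235294) = -1.5853287
z₃ = 5.4235294 − (-1.5853287)·(5.4235294 − 6.4000000) / (-1.5853287 − 9.9600000) = 5.4235294 − (1.5480269)/(-11.5453287) = 5.5576119
g(5.5576119) = -0.1129495
z₄ = 5.5576119 − (-0.1129495)·(5.5576119 − 5.4235294) / (-0.1129495 − (-1.5853287)) = 5.5576119 − (-0.0151446)/(1.4723792) = 5.5678977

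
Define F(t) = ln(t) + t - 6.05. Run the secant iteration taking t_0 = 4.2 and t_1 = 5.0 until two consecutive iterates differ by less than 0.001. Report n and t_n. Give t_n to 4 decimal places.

F(4.2) = -0.414915, F(5.0) = 0.559438
t_2 = 5.000000 − 0.559438·(0.800000)/(0.974353) = 4.540669;  |Δ| = 0.459331
F(4.540669) = 0.003744
t_3 = 4.540669 − 0.003744·(-0.459331)/(-0.555694) = 4.537575;  |Δ| = 0.003095
F(4.537575) = -0.000033
t_4 = 4.537575 − (-0.000033)·(-0.003095)/(-0.003776) = 4.537601;  |Δ| = 0.000027
|t_4 − t_3| = 0.000027 < 0.001

n = 4, t_n = 4.5376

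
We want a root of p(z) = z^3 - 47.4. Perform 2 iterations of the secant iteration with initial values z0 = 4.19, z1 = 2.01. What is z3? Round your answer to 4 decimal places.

3.8182

p(4.19) = 26.160059, p(2.01) = -39.279399
z2 = 2.010000 − (-39.279399)·(2.010000 − 4.190000) / (-39.279399 − 26.160059) = 2.010000 − (85.629090)/(-65.439458) = 3.318524
p(3.318524) = -10.854423
z3 = 3.318524 − (-10.854423)·(3.318524 − 2.010000) / (-10.854423 − (-39.279399)) = 3.318524 − (-14.203271)/(28.424976) = 3.818200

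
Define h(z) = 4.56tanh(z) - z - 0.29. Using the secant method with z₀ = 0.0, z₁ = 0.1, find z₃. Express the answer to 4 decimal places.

h(0.0) = -0.290000, h(0.1) = 0.064486
z₂ = 0.100000 − 0.064486·(0.100000 − 0.000000) / (0.064486 − (-0.290000)) = 0.100000 − (0.006449)/(0.354486) = 0.081809
h(0.081809) = 0.000409
z₃ = 0.081809 − 0.000409·(0.081809 − 0.100000) / (0.000409 − 0.064486) = 0.081809 − (-0.000007)/(-0.064078) = 0.081693

0.0817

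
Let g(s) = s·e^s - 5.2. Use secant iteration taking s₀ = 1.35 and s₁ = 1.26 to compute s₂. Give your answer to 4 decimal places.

1.3491

g(1.35) = 0.007524, g(1.26) = -0.757969
s₂ = 1.260000 − (-0.757969)·(1.260000 − 1.350000) / (-0.757969 − 0.007524) = 1.260000 − (0.068217)/(-0.765493) = 1.349115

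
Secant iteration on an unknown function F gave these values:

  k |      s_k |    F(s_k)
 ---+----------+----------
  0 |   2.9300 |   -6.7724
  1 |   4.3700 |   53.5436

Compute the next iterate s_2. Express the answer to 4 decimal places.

3.0917

s_2 = 4.3700 − 53.5436·(4.3700 − 2.9300) / (53.5436 − (-6.7724))
   = 4.3700 − (77.102784)/(60.316000) = 3.091686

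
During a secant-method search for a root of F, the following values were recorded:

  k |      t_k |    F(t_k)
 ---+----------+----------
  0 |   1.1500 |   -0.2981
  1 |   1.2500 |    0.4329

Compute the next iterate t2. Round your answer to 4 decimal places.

1.1908

t2 = 1.2500 − 0.4329·(1.2500 − 1.1500) / (0.4329 − (-0.2981))
   = 1.2500 − (0.043290)/(0.731000) = 1.190780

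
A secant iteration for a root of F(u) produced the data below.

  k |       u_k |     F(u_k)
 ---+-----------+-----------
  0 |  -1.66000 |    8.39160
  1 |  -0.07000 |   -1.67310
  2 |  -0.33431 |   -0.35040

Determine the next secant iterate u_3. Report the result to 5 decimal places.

-0.40433

u_3 = -0.33431 − (-0.35040)·(-0.33431 − (-0.07000)) / (-0.35040 − (-1.67310))
   = -0.33431 − (0.0926142)/(1.3227000) = -0.4043291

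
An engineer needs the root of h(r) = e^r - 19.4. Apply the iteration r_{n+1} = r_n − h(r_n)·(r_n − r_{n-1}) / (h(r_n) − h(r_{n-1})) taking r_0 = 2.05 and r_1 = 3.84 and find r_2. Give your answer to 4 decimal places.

h(2.05) = -11.632099, h(3.84) = 27.125474
r_2 = 3.840000 − 27.125474·(3.840000 − 2.050000) / (27.125474 − (-11.632099)) = 3.840000 − (48.554599)/(38.757573) = 2.587223

2.5872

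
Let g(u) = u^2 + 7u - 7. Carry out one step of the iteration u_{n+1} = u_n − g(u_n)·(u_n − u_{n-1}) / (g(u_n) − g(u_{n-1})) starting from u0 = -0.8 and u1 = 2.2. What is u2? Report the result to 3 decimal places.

0.624

g(-0.8) = -11.96000, g(2.2) = 13.24000
u2 = 2.20000 − 13.24000·(2.20000 − (-0.80000)) / (13.24000 − (-11.96000)) = 2.20000 − (39.72000)/(25.20000) = 0.62381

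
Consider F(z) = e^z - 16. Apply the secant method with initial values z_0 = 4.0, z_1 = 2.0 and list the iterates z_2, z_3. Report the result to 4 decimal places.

2.3648, 2.9657

F(4.0) = 38.598150, F(2.0) = -8.610944
z_2 = 2.000000 − (-8.610944)·(2.000000 − 4.000000) / (-8.610944 − 38.598150) = 2.000000 − (17.221888)/(-47.209094) = 2.364800
F(2.364800) = -5.358087
z_3 = 2.364800 − (-5.358087)·(2.364800 − 2.000000) / (-5.358087 − (-8.610944)) = 2.364800 − (-1.954631)/(3.252856) = 2.965697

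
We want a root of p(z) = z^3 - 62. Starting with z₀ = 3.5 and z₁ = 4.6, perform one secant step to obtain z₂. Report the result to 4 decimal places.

3.8863

p(3.5) = -19.125000, p(4.6) = 35.336000
z₂ = 4.600000 − 35.336000·(4.600000 − 3.500000) / (35.336000 − (-19.125000)) = 4.600000 − (38.869600)/(54.461000) = 3.886286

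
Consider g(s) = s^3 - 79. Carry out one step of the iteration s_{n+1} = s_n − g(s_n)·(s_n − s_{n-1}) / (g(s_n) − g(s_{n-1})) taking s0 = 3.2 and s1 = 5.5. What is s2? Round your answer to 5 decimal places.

g(3.2) = -46.2320000, g(5.5) = 87.3750000
s2 = 5.5000000 − 87.3750000·(5.5000000 − 3.2000000) / (87.3750000 − (-46.2320000)) = 5.5000000 − (200.9625000)/(133.6070000) = 3.9958685

3.99587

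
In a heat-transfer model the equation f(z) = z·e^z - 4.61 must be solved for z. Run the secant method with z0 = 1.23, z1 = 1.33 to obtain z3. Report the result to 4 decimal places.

f(1.23) = -0.401888, f(1.33) = 0.418788
z2 = 1.330000 − 0.418788·(1.330000 − 1.230000) / (0.418788 − (-0.401888)) = 1.330000 − (0.041879)/(0.820675) = 1.278970
f(1.278970) = -0.014738
z3 = 1.278970 − (-0.014738)·(1.278970 − 1.330000) / (-0.014738 − 0.418788) = 1.278970 − (0.000752)/(-0.433526) = 1.280705

1.2807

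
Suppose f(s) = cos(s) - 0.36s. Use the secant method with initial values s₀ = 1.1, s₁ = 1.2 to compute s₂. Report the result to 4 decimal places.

1.1453

f(1.1) = 0.057596, f(1.2) = -0.069642
s₂ = 1.200000 − (-0.069642)·(1.200000 − 1.100000) / (-0.069642 − 0.057596) = 1.200000 − (-0.006964)/(-0.127238) = 1.145266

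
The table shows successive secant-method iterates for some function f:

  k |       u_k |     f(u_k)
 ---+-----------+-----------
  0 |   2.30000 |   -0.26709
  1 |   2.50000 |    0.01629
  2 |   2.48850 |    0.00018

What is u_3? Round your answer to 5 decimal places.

u_3 = 2.48850 − 0.00018·(2.48850 − 2.50000) / (0.00018 − 0.01629)
   = 2.48850 − (-0.0000021)/(-0.0161100) = 2.4883715

2.48837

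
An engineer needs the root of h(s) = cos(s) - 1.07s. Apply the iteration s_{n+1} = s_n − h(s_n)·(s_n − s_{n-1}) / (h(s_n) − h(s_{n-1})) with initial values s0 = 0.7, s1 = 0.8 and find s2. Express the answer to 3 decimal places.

h(0.7) = 0.01584, h(0.8) = -0.15929
s2 = 0.80000 − (-0.15929)·(0.80000 − 0.70000) / (-0.15929 − 0.01584) = 0.80000 − (-0.01593)/(-0.17514) = 0.70905

0.709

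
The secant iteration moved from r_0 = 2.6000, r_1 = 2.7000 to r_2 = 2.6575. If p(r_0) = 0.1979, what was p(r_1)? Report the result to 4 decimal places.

-0.1463

The secant line through (2.6000, 0.1979) and (2.7000, p(r_1)) crosses zero at r_2 = 2.6575.
So (2.6000, 0.1979), (2.7000, p(r_1)), (2.6575, 0) are collinear:
p(r_1) = 0.1979 · (2.7000 − 2.6575) / (2.6000 − 2.6575) = 0.1979 · (0.042500)/(-0.057500) = -0.146274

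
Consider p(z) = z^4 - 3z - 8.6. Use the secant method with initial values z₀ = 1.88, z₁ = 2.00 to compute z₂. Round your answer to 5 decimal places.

1.94663

p(1.88) = -1.7480166, p(2.00) = 1.4000000
z₂ = 2.0000000 − 1.4000000·(2.0000000 − 1.8800000) / (1.4000000 − (-1.7480166)) = 2.0000000 − (0.1680000)/(3.1480166) = 1.9466331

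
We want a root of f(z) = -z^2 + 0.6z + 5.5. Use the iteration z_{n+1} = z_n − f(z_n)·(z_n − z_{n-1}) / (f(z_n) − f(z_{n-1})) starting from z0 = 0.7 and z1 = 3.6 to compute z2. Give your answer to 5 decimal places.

2.16757

f(0.7) = 5.4300000, f(3.6) = -5.3000000
z2 = 3.6000000 − (-5.3000000)·(3.6000000 − 0.7000000) / (-5.3000000 − 5.4300000) = 3.6000000 − (-15.3700000)/(-10.7300000) = 2.1675676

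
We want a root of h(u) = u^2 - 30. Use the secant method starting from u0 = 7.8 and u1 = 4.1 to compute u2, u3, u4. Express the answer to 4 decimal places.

5.2084, 5.5170, 5.4762

h(7.8) = 30.840000, h(4.1) = -13.190000
u2 = 4.100000 − (-13.190000)·(4.100000 − 7.800000) / (-13.190000 − 30.840000) = 4.100000 − (48.803000)/(-44.030000) = 5.208403
h(5.208403) = -2.872534
u3 = 5.208403 − (-2.872534)·(5.208403 − 4.100000) / (-2.872534 − (-13.190000)) = 5.208403 − (-3.183927)/(10.317466) = 5.516999
h(5.516999) = 0.437280
u4 = 5.516999 − 0.437280·(5.516999 − 5.208403) / (0.437280 − (-2.872534)) = 5.516999 − (0.134943)/(3.309814) = 5.476229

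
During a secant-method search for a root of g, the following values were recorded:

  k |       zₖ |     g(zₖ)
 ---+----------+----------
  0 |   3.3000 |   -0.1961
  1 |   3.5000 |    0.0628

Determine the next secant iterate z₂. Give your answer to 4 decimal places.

3.4515

z₂ = 3.5000 − 0.0628·(3.5000 − 3.3000) / (0.0628 − (-0.1961))
   = 3.5000 − (0.012560)/(0.258900) = 3.451487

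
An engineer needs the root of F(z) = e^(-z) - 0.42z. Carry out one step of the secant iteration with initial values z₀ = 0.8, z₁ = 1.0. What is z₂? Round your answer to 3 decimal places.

0.937

F(0.8) = 0.11333, F(1.0) = -0.05212
z₂ = 1.00000 − (-0.05212)·(1.00000 − 0.80000) / (-0.05212 − 0.11333) = 1.00000 − (-0.01042)/(-0.16545) = 0.93700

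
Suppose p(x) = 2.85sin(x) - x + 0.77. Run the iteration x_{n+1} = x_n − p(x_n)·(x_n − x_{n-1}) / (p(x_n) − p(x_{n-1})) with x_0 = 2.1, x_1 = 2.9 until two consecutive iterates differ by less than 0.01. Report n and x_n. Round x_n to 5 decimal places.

n = 4, x_n = 2.49261

p(2.1) = 1.1301467, p(2.9) = -1.4481394
x_2 = 2.9000000 − (-1.4481394)·(0.8000000)/(-2.5782861) = 2.4506660;  |Δ| = 0.4493340
p(2.4506660) = 0.1355009
x_3 = 2.4506660 − 0.1355009·(-0.4493340)/(1.5836403) = 2.4891124;  |Δ| = 0.0384463
p(2.4891124) = 0.0112910
x_4 = 2.4891124 − 0.0112910·(0.0384463)/(-0.1242100) = 2.4926072;  |Δ| = 0.0034949
|x_4 − x_3| = 0.0034949 < 0.01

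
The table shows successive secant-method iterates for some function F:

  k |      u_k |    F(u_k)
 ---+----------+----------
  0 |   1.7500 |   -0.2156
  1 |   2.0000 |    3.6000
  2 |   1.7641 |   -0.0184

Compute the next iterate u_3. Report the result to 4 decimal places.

1.7653

u_3 = 1.7641 − (-0.0184)·(1.7641 − 2.0000) / (-0.0184 − 3.6000)
   = 1.7641 − (0.004341)/(-3.618400) = 1.765300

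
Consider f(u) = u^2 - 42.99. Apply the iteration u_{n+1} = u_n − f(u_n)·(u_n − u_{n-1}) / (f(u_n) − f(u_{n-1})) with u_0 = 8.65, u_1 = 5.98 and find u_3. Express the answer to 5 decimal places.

f(8.65) = 31.8325000, f(5.98) = -7.2296000
u_2 = 5.9800000 − (-7.2296000)·(5.9800000 − 8.6500000) / (-7.2296000 − 31.8325000) = 5.9800000 − (19.3030320)/(-39.0621000) = 6.4741627
f(6.4741627) = -1.0752176
u_3 = 6.4741627 − (-1.0752176)·(6.4741627 − 5.9800000) / (-1.0752176 − (-7.2296000)) = 6.4741627 − (-0.5313324)/(6.1543824) = 6.5604967

6.56050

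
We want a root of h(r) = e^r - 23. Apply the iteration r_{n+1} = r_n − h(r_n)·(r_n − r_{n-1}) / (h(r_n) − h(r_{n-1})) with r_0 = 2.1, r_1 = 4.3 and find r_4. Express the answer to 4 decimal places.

3.2179

h(2.1) = -14.833830, h(4.3) = 50.699794
r_2 = 4.300000 − 50.699794·(4.300000 − 2.100000) / (50.699794 − (-14.833830)) = 4.300000 − (111.539546)/(65.533624) = 2.597980
h(2.597980) = -9.563433
r_3 = 2.597980 − (-9.563433)·(2.597980 − 4.300000) / (-9.563433 − 50.699794) = 2.597980 − (16.277155)/(-60.263227) = 2.868081
h(2.868081) = -5.396798
r_4 = 2.868081 − (-5.396798)·(2.868081 − 2.597980) / (-5.396798 − (-9.563433)) = 2.868081 − (-1.457680)/(4.166635) = 3.217927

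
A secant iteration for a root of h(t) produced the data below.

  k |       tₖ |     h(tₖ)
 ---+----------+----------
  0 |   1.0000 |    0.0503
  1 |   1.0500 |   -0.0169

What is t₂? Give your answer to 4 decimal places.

t₂ = 1.0500 − (-0.0169)·(1.0500 − 1.0000) / (-0.0169 − 0.0503)
   = 1.0500 − (-0.000845)/(-0.067200) = 1.037426

1.0374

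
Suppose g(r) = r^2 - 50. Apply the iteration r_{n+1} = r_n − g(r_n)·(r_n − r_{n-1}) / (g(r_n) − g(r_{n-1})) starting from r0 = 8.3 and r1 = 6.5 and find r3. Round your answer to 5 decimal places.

7.07307

g(8.3) = 18.8900000, g(6.5) = -7.7500000
r2 = 6.5000000 − (-7.7500000)·(6.5000000 − 8.3000000) / (-7.7500000 − 18.8900000) = 6.5000000 − (13.9500000)/(-26.6400000) = 7.0236486
g(7.0236486) = -0.6683597
r3 = 7.0236486 − (-0.6683597)·(7.0236486 − 6.5000000) / (-0.6683597 − (-7.7500000)) = 7.0236486 − (-0.3499856)/(7.0816403) = 7.0730702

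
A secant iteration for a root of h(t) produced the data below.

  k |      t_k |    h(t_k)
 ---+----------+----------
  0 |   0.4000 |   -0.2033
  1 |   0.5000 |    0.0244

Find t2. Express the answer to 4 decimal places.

0.4893

t2 = 0.5000 − 0.0244·(0.5000 − 0.4000) / (0.0244 − (-0.2033))
   = 0.5000 − (0.002440)/(0.227700) = 0.489284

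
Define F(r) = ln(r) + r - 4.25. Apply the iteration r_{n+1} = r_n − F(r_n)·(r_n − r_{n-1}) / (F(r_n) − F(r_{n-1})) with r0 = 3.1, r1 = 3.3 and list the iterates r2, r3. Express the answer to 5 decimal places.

F(3.1) = -0.0185979, F(3.3) = 0.2439225
r2 = 3.3000000 − 0.2439225·(3.3000000 − 3.1000000) / (0.2439225 − (-0.0185979)) = 3.3000000 − (0.0487845)/(0.2625204) = 3.1141687
F(3.1141687) = 0.0001310
r3 = 3.1141687 − 0.0001310·(3.1141687 − 3.3000000) / (0.0001310 − 0.2439225) = 3.1141687 − (-0.0000243)/(-0.2437915) = 3.1140689

3.11417, 3.11407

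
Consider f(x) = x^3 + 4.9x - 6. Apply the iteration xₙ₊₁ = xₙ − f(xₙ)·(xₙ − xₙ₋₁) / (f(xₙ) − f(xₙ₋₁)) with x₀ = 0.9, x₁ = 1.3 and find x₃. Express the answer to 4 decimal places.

f(0.9) = -0.861000, f(1.3) = 2.567000
x₂ = 1.300000 − 2.567000·(1.300000 − 0.900000) / (2.567000 − (-0.861000)) = 1.300000 − (1.026800)/(3.428000) = 1.000467
f(1.000467) = -0.096312
x₃ = 1.000467 − (-0.096312)·(1.000467 − 1.300000) / (-0.096312 − 2.567000) = 1.000467 − (0.028849)/(-2.663312) = 1.011299

1.0113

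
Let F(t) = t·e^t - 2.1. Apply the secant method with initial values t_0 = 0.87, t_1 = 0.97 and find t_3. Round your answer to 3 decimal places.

F(0.87) = -0.02339, F(0.97) = 0.45881
t_2 = 0.97000 − 0.45881·(0.97000 − 0.87000) / (0.45881 − (-0.02339)) = 0.97000 − (0.04588)/(0.48219) = 0.87485
F(0.87485) = -0.00166
t_3 = 0.87485 − (-0.00166)·(0.87485 − 0.97000) / (-0.00166 − 0.45881) = 0.87485 − (0.00016)/(-0.46046) = 0.87519

0.875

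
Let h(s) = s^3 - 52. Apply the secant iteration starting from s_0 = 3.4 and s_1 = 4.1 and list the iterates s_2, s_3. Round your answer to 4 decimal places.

h(3.4) = -12.696000, h(4.1) = 16.921000
s_2 = 4.100000 − 16.921000·(4.100000 − 3.400000) / (16.921000 − (-12.696000)) = 4.100000 − (11.844700)/(29.617000) = 3.700071
h(3.700071) = -1.344088
s_3 = 3.700071 − (-1.344088)·(3.700071 − 4.100000) / (-1.344088 − 16.921000) = 3.700071 − (0.537540)/(-18.265088) = 3.729501

3.7001, 3.7295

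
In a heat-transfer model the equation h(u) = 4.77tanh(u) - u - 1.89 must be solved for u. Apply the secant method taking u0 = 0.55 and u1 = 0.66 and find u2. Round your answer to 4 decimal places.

h(0.55) = -0.052519, h(0.66) = 0.208793
u2 = 0.660000 − 0.208793·(0.660000 − 0.550000) / (0.208793 − (-0.052519)) = 0.660000 − (0.022967)/(0.261312) = 0.572108

0.5721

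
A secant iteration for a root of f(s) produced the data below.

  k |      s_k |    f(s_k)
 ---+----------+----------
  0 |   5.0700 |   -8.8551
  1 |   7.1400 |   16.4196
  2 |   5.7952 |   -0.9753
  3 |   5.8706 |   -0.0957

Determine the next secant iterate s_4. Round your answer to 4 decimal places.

5.8788

s_4 = 5.8706 − (-0.0957)·(5.8706 − 5.7952) / (-0.0957 − (-0.9753))
   = 5.8706 − (-0.007216)/(0.879600) = 5.878803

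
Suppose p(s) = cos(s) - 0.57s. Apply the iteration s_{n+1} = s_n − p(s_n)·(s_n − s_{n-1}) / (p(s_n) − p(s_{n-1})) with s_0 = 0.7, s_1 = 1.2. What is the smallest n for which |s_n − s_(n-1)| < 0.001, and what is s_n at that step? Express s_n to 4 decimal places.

n = 4, s_n = 0.9789

p(0.7) = 0.365842, p(1.2) = -0.321642
s_2 = 1.200000 − (-0.321642)·(0.500000)/(-0.687484) = 0.966073;  |Δ| = 0.233927
p(0.966073) = 0.017873
s_3 = 0.966073 − 0.017873·(-0.233927)/(0.339515) = 0.978387;  |Δ| = 0.012314
p(0.978387) = 0.000680
s_4 = 0.978387 − 0.000680·(0.012314)/(-0.017193) = 0.978875;  |Δ| = 0.000487
|s_4 − s_3| = 0.000487 < 0.001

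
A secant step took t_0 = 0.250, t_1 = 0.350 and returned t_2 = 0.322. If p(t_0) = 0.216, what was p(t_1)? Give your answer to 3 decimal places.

-0.084

The secant line through (0.250, 0.216) and (0.350, p(t_1)) crosses zero at t_2 = 0.322.
So (0.250, 0.216), (0.350, p(t_1)), (0.322, 0) are collinear:
p(t_1) = 0.216 · (0.350 − 0.322) / (0.250 − 0.322) = 0.216 · (0.02800)/(-0.07200) = -0.08400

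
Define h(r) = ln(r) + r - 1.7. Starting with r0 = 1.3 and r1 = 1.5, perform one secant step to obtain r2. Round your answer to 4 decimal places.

h(1.3) = -0.137636, h(1.5) = 0.205465
r2 = 1.500000 − 0.205465·(1.500000 − 1.300000) / (0.205465 − (-0.137636)) = 1.500000 − (0.041093)/(0.343101) = 1.380230

1.3802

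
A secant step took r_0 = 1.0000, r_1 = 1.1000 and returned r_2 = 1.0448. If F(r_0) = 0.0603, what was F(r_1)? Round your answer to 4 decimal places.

The secant line through (1.0000, 0.0603) and (1.1000, F(r_1)) crosses zero at r_2 = 1.0448.
So (1.0000, 0.0603), (1.1000, F(r_1)), (1.0448, 0) are collinear:
F(r_1) = 0.0603 · (1.1000 − 1.0448) / (1.0000 − 1.0448) = 0.0603 · (0.055200)/(-0.044800) = -0.074298

-0.0743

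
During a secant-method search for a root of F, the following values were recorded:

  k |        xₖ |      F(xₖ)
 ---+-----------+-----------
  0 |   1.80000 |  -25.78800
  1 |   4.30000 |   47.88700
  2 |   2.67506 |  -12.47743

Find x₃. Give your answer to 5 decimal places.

3.01094

x₃ = 2.67506 − (-12.47743)·(2.67506 − 4.30000) / (-12.47743 − 47.88700)
   = 2.67506 − (20.2750751)/(-60.3644300) = 3.0109379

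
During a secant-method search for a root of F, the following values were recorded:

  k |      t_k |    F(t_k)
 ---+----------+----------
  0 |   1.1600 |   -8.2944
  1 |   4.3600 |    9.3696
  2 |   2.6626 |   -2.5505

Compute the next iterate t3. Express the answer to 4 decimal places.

3.0258

t3 = 2.6626 − (-2.5505)·(2.6626 − 4.3600) / (-2.5505 − 9.3696)
   = 2.6626 − (4.329219)/(-11.920100) = 3.025786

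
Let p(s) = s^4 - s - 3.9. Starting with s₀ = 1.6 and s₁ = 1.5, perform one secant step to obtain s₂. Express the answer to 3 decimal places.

1.524

p(1.6) = 1.05360, p(1.5) = -0.33750
s₂ = 1.50000 − (-0.33750)·(1.50000 − 1.60000) / (-0.33750 − 1.05360) = 1.50000 − (0.03375)/(-1.39110) = 1.52426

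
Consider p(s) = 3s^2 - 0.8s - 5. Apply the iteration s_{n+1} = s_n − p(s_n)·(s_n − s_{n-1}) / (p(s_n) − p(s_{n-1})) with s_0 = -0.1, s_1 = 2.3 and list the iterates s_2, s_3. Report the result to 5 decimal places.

0.74310, 1.21588

p(-0.1) = -4.8900000, p(2.3) = 9.0300000
s_2 = 2.3000000 − 9.0300000·(2.3000000 − (-0.1000000)) / (9.0300000 − (-4.8900000)) = 2.3000000 − (21.6720000)/(13.9200000) = 0.7431034
p(0.7431034) = -3.9378746
s_3 = 0.7431034 − (-3.9378746)·(0.7431034 − 2.3000000) / (-3.9378746 − 9.0300000) = 0.7431034 − (6.1308633)/(-12.9678746) = 1.2158766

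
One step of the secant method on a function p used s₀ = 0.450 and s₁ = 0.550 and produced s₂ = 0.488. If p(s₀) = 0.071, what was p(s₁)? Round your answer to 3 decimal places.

-0.116

The secant line through (0.450, 0.071) and (0.550, p(s₁)) crosses zero at s₂ = 0.488.
So (0.450, 0.071), (0.550, p(s₁)), (0.488, 0) are collinear:
p(s₁) = 0.071 · (0.550 − 0.488) / (0.450 − 0.488) = 0.071 · (0.06200)/(-0.03800) = -0.11584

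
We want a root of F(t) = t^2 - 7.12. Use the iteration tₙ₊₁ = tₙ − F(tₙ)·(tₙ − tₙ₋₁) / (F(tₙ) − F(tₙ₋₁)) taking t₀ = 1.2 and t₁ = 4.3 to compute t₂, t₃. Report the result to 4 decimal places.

2.2327, 2.5595

F(1.2) = -5.680000, F(4.3) = 11.370000
t₂ = 4.300000 − 11.370000·(4.300000 − 1.200000) / (11.370000 − (-5.680000)) = 4.300000 − (35.247000)/(17.050000) = 2.232727
F(2.232727) = -2.134929
t₃ = 2.232727 − (-2.134929)·(2.232727 − 4.300000) / (-2.134929 − 11.370000) = 2.232727 − (4.413480)/(-13.504929) = 2.559532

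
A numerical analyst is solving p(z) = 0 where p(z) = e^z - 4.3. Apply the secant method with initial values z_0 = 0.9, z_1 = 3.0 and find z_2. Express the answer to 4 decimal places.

1.1193

p(0.9) = -1.840397, p(3.0) = 15.785537
z_2 = 3.000000 − 15.785537·(3.000000 − 0.900000) / (15.785537 − (-1.840397)) = 3.000000 − (33.149628)/(17.625934) = 1.119270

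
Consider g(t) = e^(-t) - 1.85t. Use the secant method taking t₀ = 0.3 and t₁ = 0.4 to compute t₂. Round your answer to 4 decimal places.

g(0.3) = 0.185818, g(0.4) = -0.069680
t₂ = 0.400000 − (-0.069680)·(0.400000 − 0.300000) / (-0.069680 − 0.185818) = 0.400000 − (-0.006968)/(-0.255498) = 0.372728

0.3727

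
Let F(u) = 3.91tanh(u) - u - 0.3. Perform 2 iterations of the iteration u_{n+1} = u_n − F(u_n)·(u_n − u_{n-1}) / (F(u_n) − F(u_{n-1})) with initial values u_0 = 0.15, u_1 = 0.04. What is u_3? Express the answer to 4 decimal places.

F(0.15) = 0.132140, F(0.04) = -0.183683
u_2 = 0.040000 − (-0.183683)·(0.040000 − 0.150000) / (-0.183683 − 0.132140) = 0.040000 − (0.020205)/(-0.315824) = 0.103976
F(0.103976) = 0.001112
u_3 = 0.103976 − 0.001112·(0.103976 − 0.040000) / (0.001112 − (-0.183683)) = 0.103976 − (0.000071)/(0.184795) = 0.103591

0.1036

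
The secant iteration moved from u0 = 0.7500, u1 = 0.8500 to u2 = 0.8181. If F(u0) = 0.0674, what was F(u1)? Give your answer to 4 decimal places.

-0.0316

The secant line through (0.7500, 0.0674) and (0.8500, F(u1)) crosses zero at u2 = 0.8181.
So (0.7500, 0.0674), (0.8500, F(u1)), (0.8181, 0) are collinear:
F(u1) = 0.0674 · (0.8500 − 0.8181) / (0.7500 − 0.8181) = 0.0674 · (0.031900)/(-0.068100) = -0.031572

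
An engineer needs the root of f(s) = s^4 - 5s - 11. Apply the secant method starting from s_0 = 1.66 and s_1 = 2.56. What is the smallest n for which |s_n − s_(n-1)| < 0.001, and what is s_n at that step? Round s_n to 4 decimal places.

n = 6, s_n = 2.1609

f(1.66) = -11.706669, f(2.56) = 19.149673
s_2 = 2.560000 − 19.149673·(0.900000)/(30.856342) = 2.001453;  |Δ| = 0.558547
f(2.001453) = -4.960708
s_3 = 2.001453 − (-4.960708)·(-0.558547)/(-24.110381) = 2.116374;  |Δ| = 0.114921
f(2.116374) = -1.520071
s_4 = 2.116374 − (-1.520071)·(0.114921)/(3.440637) = 2.167146;  |Δ| = 0.050772
f(2.167146) = 0.221596
s_5 = 2.167146 − 0.221596·(0.050772)/(1.741668) = 2.160686;  |Δ| = 0.006460
f(2.160686) = -0.007925
s_6 = 2.160686 − (-0.007925)·(-0.006460)/(-0.229521) = 2.160909;  |Δ| = 0.000223
|s_6 − s_5| = 0.000223 < 0.001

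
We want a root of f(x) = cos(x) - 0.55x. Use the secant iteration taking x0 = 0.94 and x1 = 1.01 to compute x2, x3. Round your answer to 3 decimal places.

0.993, 0.993

f(0.94) = 0.07279, f(1.01) = -0.02364
x2 = 1.01000 − (-0.02364)·(1.01000 − 0.94000) / (-0.02364 − 0.07279) = 1.01000 − (-0.00165)/(-0.09643) = 0.99284
f(0.99284) = 0.00025
x3 = 0.99284 − 0.00025·(0.99284 − 1.01000) / (0.00025 − (-0.02364)) = 0.99284 − (0.00000)/(0.02389) = 0.99302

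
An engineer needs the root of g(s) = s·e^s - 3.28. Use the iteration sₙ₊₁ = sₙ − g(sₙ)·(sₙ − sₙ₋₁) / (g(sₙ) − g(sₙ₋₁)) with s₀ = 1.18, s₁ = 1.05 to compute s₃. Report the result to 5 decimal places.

g(1.18) = 0.5601616, g(1.05) = -0.2794663
s₂ = 1.0500000 − (-0.2794663)·(1.0500000 − 1.1800000) / (-0.2794663 − 0.5601616) = 1.0500000 − (0.0363306)/(-0.8396279) = 1.0932699
g(1.0932699) = -0.0176655
s₃ = 1.0932699 − (-0.0176655)·(1.0932699 − 1.0500000) / (-0.0176655 − (-0.2794663)) = 1.0932699 − (-0.0007644)/(0.2618008) = 1.0961896

1.09619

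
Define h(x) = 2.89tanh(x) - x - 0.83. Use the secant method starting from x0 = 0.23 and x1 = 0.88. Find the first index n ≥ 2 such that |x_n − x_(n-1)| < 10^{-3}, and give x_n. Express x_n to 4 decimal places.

n = 6, x_n = 0.4957

h(0.23) = -0.406778, h(0.88) = 0.331552
x2 = 0.880000 − 0.331552·(0.650000)/(0.738330) = 0.588113;  |Δ| = 0.291887
h(0.588113) = 0.109360
x3 = 0.588113 − 0.109360·(-0.291887)/(-0.222192) = 0.444451;  |Δ| = 0.143662
h(0.444451) = -0.068375
x4 = 0.444451 − (-0.068375)·(-0.143662)/(-0.177735) = 0.499719;  |Δ| = 0.055267
h(0.499719) = 0.005160
x5 = 0.499719 − 0.005160·(0.055267)/(0.073536) = 0.495840;  |Δ| = 0.003878
h(0.495840) = 0.000206
x6 = 0.495840 − 0.000206·(-0.003878)/(-0.004955) = 0.495679;  |Δ| = 0.000161
|x6 − x5| = 0.000161 < 10^{-3}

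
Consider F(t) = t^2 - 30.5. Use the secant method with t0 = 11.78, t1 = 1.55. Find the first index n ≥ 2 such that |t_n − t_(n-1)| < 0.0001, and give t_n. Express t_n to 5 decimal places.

F(11.78) = 108.2684000, F(1.55) = -28.0975000
t2 = 1.5500000 − (-28.0975000)·(-10.2300000)/(-136.3659000) = 3.6578395;  |Δ| = 2.1078395
F(3.6578395) = -17.1202105
t3 = 3.6578395 − (-17.1202105)·(2.1078395)/(10.9772895) = 6.9452316;  |Δ| = 3.2873921
F(6.9452316) = 17.7362419
t4 = 6.9452316 − 17.7362419·(3.2873921)/(34.8564524) = 5.2724859;  |Δ| = 1.6727457
F(5.2724859) = -2.7008929
t5 = 5.2724859 − (-2.7008929)·(-1.6727457)/(-20.4371348) = 5.4935495;  |Δ| = 0.2210636
F(5.4935495) = -0.3209141
t6 = 5.4935495 − (-0.3209141)·(0.2210636)/(2.3799788) = 5.5233575;  |Δ| = 0.0298080
F(5.5233575) = 0.0074780
t7 = 5.5233575 − 0.0074780·(0.0298080)/(0.3283921) = 5.5226787;  |Δ| = 0.0006788
F(5.5226787) = -0.0000198
t8 = 5.5226787 − (-0.0000198)·(-0.0006788)/(-0.0074978) = 5.5226805;  |Δ| = 0.0000018
|t8 − t7| = 0.0000018 < 0.0001

n = 8, t_n = 5.52268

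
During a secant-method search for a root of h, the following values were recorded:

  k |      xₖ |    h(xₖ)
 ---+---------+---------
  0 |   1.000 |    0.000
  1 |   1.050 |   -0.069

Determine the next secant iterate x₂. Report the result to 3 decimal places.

1.000

x₂ = 1.050 − (-0.069)·(1.050 − 1.000) / (-0.069 − 0.000)
   = 1.050 − (-0.00345)/(-0.06900) = 1.00000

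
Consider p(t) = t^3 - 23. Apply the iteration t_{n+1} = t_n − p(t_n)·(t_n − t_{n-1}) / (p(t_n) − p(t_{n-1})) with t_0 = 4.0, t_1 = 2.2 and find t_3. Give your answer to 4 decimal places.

2.9081

p(4.0) = 41.000000, p(2.2) = -12.352000
t_2 = 2.200000 − (-12.352000)·(2.200000 − 4.000000) / (-12.352000 − 41.000000) = 2.200000 − (22.233600)/(-53.352000) = 2.616734
p(2.616734) = -5.082443
t_3 = 2.616734 − (-5.082443)·(2.616734 − 2.200000) / (-5.082443 − (-12.352000)) = 2.616734 − (-2.118027)/(7.269557) = 2.908090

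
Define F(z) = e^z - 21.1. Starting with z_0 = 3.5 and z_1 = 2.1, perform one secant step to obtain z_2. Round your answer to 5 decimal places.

2.82577

F(3.5) = 12.0154520, F(2.1) = -12.9338301
z_2 = 2.1000000 − (-12.9338301)·(2.1000000 − 3.5000000) / (-12.9338301 − 12.0154520) = 2.1000000 − (18.1073621)/(-24.9492820) = 2.8257669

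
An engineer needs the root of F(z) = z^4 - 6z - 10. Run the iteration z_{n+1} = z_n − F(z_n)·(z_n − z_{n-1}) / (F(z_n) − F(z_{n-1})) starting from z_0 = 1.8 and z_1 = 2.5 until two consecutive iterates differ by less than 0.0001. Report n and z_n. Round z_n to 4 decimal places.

F(1.8) = -10.302400, F(2.5) = 14.062500
z_2 = 2.500000 − 14.062500·(0.700000)/(24.364900) = 2.095986;  |Δ| = 0.404014
F(2.095986) = -3.276071
z_3 = 2.095986 − (-3.276071)·(-0.404014)/(-17.338571) = 2.172324;  |Δ| = 0.076337
F(2.172324) = -0.765077
z_4 = 2.172324 − (-0.765077)·(0.076337)/(2.510994) = 2.195583;  |Δ| = 0.023259
F(2.195583) = 0.064532
z_5 = 2.195583 − 0.064532·(0.023259)/(0.829609) = 2.193774;  |Δ| = 0.001809
F(2.193774) = -0.001114
z_6 = 2.193774 − (-0.001114)·(-0.001809)/(-0.065646) = 2.193804;  |Δ| = 0.000031
|z_6 − z_5| = 0.000031 < 0.0001

n = 6, z_n = 2.1938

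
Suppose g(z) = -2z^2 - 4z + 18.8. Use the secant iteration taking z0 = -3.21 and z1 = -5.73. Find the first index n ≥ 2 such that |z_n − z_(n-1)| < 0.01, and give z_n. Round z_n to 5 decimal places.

g(-3.21) = 11.0318000, g(-5.73) = -23.9458000
z2 = -5.7300000 − (-23.9458000)·(-2.5200000)/(-34.9776000) = -4.0047983;  |Δ| = 1.7252017
g(-4.0047983) = 2.7423747
z3 = -4.0047983 − 2.7423747·(1.7252017)/(26.6881747) = -4.1820734;  |Δ| = 0.1772751
g(-4.1820734) = 0.5488178
z4 = -4.1820734 − 0.5488178·(-0.1772751)/(-2.1935569) = -4.2264268;  |Δ| = 0.0443534
g(-4.2264268) = -0.0196600
z5 = -4.2264268 − (-0.0196600)·(-0.0443534)/(-0.5684777) = -4.2248929;  |Δ| = 0.0015339
|z5 − z4| = 0.0015339 < 0.01

n = 5, z_n = -4.22489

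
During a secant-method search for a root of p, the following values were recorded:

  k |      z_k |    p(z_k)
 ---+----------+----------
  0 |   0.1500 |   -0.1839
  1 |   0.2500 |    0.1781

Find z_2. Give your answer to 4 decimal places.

z_2 = 0.2500 − 0.1781·(0.2500 − 0.1500) / (0.1781 − (-0.1839))
   = 0.2500 − (0.017810)/(0.362000) = 0.200801

0.2008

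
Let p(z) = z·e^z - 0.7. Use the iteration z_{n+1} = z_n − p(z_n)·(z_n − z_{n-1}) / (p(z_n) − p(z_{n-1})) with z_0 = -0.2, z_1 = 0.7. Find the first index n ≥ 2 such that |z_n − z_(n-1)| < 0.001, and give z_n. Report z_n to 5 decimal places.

n = 6, z_n = 0.44747

p(-0.2) = -0.8637462, p(0.7) = 0.7096269
z_2 = 0.7000000 − 0.7096269·(0.9000000)/(1.5733730) = 0.2940796;  |Δ| = 0.4059204
p(0.2940796) = -0.3053773
z_3 = 0.2940796 − (-0.3053773)·(-0.4059204)/(-1.0150042) = 0.4162061;  |Δ| = 0.1221265
p(0.4162061) = -0.0689491
z_4 = 0.4162061 − (-0.0689491)·(0.1221265)/(0.2364282) = 0.4518216;  |Δ| = 0.0356155
p(0.4518216) = 0.0098892
z_5 = 0.4518216 − 0.0098892·(0.0356155)/(0.0788382) = 0.4473541;  |Δ| = 0.0044675
p(0.4473541) = -0.0002630
z_6 = 0.4473541 − (-0.0002630)·(-0.0044675)/(-0.0101522) = 0.4474698;  |Δ| = 0.0001158
|z_6 − z_5| = 0.0001158 < 0.001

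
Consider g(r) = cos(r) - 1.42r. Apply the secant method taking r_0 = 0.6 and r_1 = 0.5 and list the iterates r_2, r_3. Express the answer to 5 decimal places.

0.58627, 0.58653

g(0.6) = -0.0266644, g(0.5) = 0.1675826
r_2 = 0.5000000 − 0.1675826·(0.5000000 − 0.6000000) / (0.1675826 − (-0.0266644)) = 0.5000000 − (-0.0167583)/(0.1942469) = 0.5862729
g(0.5862729) = 0.0005009
r_3 = 0.5862729 − 0.0005009·(0.5862729 − 0.5000000) / (0.0005009 − 0.1675826) = 0.5862729 − (0.0000432)/(-0.1670817) = 0.5865316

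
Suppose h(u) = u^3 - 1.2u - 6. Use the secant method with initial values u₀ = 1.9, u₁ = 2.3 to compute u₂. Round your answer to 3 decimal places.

h(1.9) = -1.42100, h(2.3) = 3.40700
u₂ = 2.30000 − 3.40700·(2.30000 − 1.90000) / (3.40700 − (-1.42100)) = 2.30000 − (1.36280)/(4.82800) = 2.01773

2.018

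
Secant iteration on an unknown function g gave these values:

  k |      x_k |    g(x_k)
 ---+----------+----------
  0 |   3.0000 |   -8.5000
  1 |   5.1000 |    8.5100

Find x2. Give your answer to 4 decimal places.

4.0494

x2 = 5.1000 − 8.5100·(5.1000 − 3.0000) / (8.5100 − (-8.5000))
   = 5.1000 − (17.871000)/(17.010000) = 4.049383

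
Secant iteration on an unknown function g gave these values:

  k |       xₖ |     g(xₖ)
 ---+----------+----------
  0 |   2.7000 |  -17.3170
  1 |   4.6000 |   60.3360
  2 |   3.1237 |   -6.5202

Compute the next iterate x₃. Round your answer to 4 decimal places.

3.2677

x₃ = 3.1237 − (-6.5202)·(3.1237 − 4.6000) / (-6.5202 − 60.3360)
   = 3.1237 − (9.625771)/(-66.856200) = 3.267677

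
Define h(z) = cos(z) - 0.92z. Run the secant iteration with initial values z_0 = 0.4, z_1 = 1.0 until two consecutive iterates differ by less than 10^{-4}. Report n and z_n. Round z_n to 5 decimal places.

h(0.4) = 0.5530610, h(1.0) = -0.3796977
z_2 = 1.0000000 − (-0.3796977)·(0.6000000)/(-0.9327587) = 0.7557582;  |Δ| = 0.2442418
h(0.7557582) = 0.0324541
z_3 = 0.7557582 − 0.0324541·(-0.2442418)/(0.4121518) = 0.7749906;  |Δ| = 0.0192324
h(0.7749906) = 0.0014362
z_4 = 0.7749906 − 0.0014362·(0.0192324)/(-0.0310179) = 0.7758811;  |Δ| = 0.0008905
h(0.7758811) = -0.0000064
z_5 = 0.7758811 − (-0.0000064)·(0.0008905)/(-0.0014427) = 0.7758772;  |Δ| = 0.0000040
|z_5 − z_4| = 0.0000040 < 10^{-4}

n = 5, z_n = 0.77588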